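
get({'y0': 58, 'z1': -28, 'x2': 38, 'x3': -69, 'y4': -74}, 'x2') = 38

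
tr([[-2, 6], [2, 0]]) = -2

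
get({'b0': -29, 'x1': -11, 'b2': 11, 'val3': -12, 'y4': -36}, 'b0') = -29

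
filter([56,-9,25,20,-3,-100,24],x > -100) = keep x where x > -100: 56✓, -9✓, 25✓, 20✓, -3✓, -100✗, 24✓
= [56, -9, 25, 20, -3, 24]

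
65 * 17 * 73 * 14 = 1129310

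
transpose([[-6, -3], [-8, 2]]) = [[-6, -8], [-3, 2]]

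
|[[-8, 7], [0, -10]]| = 80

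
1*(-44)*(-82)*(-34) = -122672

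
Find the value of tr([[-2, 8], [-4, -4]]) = -6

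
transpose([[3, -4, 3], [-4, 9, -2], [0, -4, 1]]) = [[3, -4, 0], [-4, 9, -4], [3, -2, 1]]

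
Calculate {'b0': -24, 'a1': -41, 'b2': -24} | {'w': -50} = {'b0': -24, 'a1': -41, 'b2': -24, 'w': -50}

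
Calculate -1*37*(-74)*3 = 8214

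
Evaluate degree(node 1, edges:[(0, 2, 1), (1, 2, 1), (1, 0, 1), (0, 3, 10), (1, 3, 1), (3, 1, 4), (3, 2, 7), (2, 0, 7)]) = incident: (1,2), (1,0), (1,3), (3,1)
= 4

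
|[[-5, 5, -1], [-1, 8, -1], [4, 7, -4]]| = (1)*(-5)*det([[8, -1], [7, -4]]) + (-1)*(5)*det([[-1, -1], [4, -4]]) + (1)*(-1)*det([[-1, 8], [4, 7]])
= 125 + -40 + 39
= 124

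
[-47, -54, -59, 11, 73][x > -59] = keep x where x > -59: -47✓, -54✓, -59✗, 11✓, 73✓
= [-47, -54, 11, 73]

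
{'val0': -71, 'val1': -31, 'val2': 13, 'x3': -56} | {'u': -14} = {'val0': -71, 'val1': -31, 'val2': 13, 'x3': -56, 'u': -14}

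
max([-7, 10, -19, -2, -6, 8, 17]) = 17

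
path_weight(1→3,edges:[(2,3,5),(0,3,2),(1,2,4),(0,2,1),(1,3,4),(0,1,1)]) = w(1→3)=4
= 4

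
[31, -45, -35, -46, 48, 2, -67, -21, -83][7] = -21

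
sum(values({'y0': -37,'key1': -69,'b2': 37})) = -69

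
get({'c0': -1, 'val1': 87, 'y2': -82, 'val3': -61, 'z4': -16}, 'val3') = -61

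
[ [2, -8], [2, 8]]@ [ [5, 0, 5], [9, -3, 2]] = [[-62, 24, -6], [82, -24, 26]]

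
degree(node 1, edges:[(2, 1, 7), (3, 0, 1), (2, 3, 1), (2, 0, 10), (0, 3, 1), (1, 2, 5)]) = 2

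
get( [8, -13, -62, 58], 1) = -13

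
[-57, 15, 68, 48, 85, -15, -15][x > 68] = [85]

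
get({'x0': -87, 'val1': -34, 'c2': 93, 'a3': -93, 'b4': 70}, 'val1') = -34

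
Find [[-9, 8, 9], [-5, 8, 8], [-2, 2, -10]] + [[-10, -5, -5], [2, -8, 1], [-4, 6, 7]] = [[-19, 3, 4], [-3, 0, 9], [-6, 8, -3]]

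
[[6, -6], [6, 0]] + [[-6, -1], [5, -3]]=[[0, -7], [11, -3]]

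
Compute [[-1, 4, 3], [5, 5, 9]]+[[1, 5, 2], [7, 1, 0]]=[[0, 9, 5], [12, 6, 9]]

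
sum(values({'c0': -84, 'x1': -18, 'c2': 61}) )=(-84) + (-18) + 61
= -41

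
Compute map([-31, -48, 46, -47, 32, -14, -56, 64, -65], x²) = [961, 2304, 2116, 2209, 1024, 196, 3136, 4096, 4225]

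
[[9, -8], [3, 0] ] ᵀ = [[9, 3], [-8, 0]]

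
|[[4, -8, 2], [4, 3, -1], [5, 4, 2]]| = 146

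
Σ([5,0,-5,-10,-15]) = -25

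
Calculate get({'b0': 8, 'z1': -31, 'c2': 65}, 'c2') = 65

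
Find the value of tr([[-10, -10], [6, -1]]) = -11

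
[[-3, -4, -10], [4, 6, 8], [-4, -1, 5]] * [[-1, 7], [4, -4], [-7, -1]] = C[0][0] = (-3)*(-1) + (-4)*(4) + (-10)*(-7) = 57
C[0][1] = (-3)*(7) + (-4)*(-4) + (-10)*(-1) = 5
C[1][0] = (4)*(-1) + (6)*(4) + (8)*(-7) = -36
C[1][1] = (4)*(7) + (6)*(-4) + (8)*(-1) = -4
C[2][0] = (-4)*(-1) + (-1)*(4) + (5)*(-7) = -35
C[2][1] = (-4)*(7) + (-1)*(-4) + (5)*(-1) = -29
= [[57, 5], [-36, -4], [-35, -29]]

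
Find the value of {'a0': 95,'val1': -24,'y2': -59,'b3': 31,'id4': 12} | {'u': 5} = {'a0': 95, 'val1': -24, 'y2': -59, 'b3': 31, 'id4': 12, 'u': 5}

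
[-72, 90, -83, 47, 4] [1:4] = [90, -83, 47]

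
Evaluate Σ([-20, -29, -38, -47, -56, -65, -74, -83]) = -412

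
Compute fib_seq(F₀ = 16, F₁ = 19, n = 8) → F_2 = F_1 + F_0 = 35
F_3 = F_2 + F_1 = 54
F_4 = F_3 + F_2 = 89
...
= [16, 19, 35, 54, 89, 143, 232, 375]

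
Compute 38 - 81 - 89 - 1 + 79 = -54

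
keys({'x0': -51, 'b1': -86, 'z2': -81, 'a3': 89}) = ['x0', 'b1', 'z2', 'a3']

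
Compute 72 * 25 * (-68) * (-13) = 1591200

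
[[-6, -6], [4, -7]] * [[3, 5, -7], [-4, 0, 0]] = C[0][0] = (-6)*(3) + (-6)*(-4) = 6
C[0][1] = (-6)*(5) + (-6)*(0) = -30
C[0][2] = (-6)*(-7) + (-6)*(0) = 42
C[1][0] = (4)*(3) + (-7)*(-4) = 40
C[1][1] = (4)*(5) + (-7)*(0) = 20
C[1][2] = (4)*(-7) + (-7)*(0) = -28
= [[6, -30, 42], [40, 20, -28]]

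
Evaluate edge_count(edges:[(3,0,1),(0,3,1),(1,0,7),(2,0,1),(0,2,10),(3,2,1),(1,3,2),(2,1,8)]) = 8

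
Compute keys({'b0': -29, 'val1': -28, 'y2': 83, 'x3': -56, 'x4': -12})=['b0', 'val1', 'y2', 'x3', 'x4']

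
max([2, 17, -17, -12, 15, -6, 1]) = 17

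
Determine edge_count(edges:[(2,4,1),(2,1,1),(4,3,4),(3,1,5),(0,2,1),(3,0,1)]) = 6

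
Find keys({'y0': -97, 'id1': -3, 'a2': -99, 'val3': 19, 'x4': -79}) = ['y0', 'id1', 'a2', 'val3', 'x4']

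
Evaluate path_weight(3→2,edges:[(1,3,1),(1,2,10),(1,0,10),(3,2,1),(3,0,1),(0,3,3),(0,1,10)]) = 1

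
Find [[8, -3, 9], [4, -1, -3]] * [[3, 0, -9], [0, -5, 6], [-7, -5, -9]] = [[-39, -30, -171], [33, 20, -15]]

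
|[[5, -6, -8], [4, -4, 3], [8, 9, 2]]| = (1)*(5)*det([[-4, 3], [9, 2]]) + (-1)*(-6)*det([[4, 3], [8, 2]]) + (1)*(-8)*det([[4, -4], [8, 9]])
= -175 + -96 + -544
= -815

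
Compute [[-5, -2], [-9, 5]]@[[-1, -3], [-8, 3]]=C[0][0] = (-5)*(-1) + (-2)*(-8) = 21
C[0][1] = (-5)*(-3) + (-2)*(3) = 9
C[1][0] = (-9)*(-1) + (5)*(-8) = -31
C[1][1] = (-9)*(-3) + (5)*(3) = 42
= [[21, 9], [-31, 42]]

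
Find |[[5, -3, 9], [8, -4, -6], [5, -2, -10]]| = (1)*(5)*det([[-4, -6], [-2, -10]]) + (-1)*(-3)*det([[8, -6], [5, -10]]) + (1)*(9)*det([[8, -4], [5, -2]])
= 140 + -150 + 36
= 26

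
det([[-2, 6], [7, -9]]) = -24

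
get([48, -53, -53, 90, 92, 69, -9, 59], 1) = -53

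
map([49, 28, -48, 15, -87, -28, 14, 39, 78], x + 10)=[59, 38, -38, 25, -77, -18, 24, 49, 88]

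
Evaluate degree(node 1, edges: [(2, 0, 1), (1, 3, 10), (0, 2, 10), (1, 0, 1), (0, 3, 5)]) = 2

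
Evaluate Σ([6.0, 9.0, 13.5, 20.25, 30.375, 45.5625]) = 124.6875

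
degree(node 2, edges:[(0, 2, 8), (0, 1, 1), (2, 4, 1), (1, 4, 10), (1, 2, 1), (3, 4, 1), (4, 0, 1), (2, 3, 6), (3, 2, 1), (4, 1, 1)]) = 5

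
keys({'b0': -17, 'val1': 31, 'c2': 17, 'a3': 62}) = ['b0', 'val1', 'c2', 'a3']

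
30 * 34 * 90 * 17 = 1560600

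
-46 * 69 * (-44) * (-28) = -3910368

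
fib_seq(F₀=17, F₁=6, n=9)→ F_2 = F_1 + F_0 = 23
F_3 = F_2 + F_1 = 29
F_4 = F_3 + F_2 = 52
...
= [17, 6, 23, 29, 52, 81, 133, 214, 347]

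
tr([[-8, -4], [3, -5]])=diagonal: (-8) + (-5)
= -13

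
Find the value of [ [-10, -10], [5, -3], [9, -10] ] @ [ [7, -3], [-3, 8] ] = [[-40, -50], [44, -39], [93, -107]]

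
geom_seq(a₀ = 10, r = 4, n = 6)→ a_0 = 10*4^0 = 10
a_1 = 10*4^1 = 40
a_2 = 10*4^2 = 160
...
= [10, 40, 160, 640, 2560, 10240]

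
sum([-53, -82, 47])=(-53) + (-82) + 47
= -88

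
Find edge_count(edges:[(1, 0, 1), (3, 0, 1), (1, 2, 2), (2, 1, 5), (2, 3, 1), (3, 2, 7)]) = 6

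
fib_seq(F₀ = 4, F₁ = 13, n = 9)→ [4, 13, 17, 30, 47, 77, 124, 201, 325]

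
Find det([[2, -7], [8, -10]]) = 36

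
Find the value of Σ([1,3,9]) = 1 + 3 + 9
= 13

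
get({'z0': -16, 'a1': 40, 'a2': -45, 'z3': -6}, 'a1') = 40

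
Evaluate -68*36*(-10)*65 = 1591200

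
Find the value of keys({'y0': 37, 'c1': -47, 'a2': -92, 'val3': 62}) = ['y0', 'c1', 'a2', 'val3']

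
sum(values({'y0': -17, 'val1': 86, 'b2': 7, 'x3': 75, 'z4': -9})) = (-17) + 86 + 7 + 75 + (-9)
= 142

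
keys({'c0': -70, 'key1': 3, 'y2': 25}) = ['c0', 'key1', 'y2']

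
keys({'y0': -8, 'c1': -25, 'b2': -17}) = ['y0', 'c1', 'b2']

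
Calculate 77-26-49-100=-98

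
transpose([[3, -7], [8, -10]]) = [[3, 8], [-7, -10]]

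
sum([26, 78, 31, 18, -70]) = 26 + 78 + 31 + 18 + (-70)
= 83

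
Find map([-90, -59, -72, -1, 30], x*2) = [-180, -118, -144, -2, 60]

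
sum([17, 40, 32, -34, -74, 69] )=17 + 40 + 32 + (-34) + (-74) + 69
= 50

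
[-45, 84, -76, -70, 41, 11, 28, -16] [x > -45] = [84, 41, 11, 28, -16]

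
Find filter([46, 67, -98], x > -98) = [46, 67]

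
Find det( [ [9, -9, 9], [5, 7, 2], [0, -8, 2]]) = (1)*(9)*det([[7, 2], [-8, 2]]) + (-1)*(-9)*det([[5, 2], [0, 2]]) + (1)*(9)*det([[5, 7], [0, -8]])
= 270 + 90 + -360
= 0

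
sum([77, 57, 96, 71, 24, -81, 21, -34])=231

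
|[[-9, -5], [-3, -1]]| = -6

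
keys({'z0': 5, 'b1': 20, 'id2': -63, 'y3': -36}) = ['z0', 'b1', 'id2', 'y3']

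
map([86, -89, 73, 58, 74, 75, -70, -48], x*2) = 86*2=172, -89*2=-178, 73*2=146, 58*2=116, 74*2=148, 75*2=150, -70*2=-140, -48*2=-96
= [172, -178, 146, 116, 148, 150, -140, -96]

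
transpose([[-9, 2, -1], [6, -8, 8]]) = [[-9, 6], [2, -8], [-1, 8]]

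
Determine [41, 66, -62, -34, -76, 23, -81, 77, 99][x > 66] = [77, 99]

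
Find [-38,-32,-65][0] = -38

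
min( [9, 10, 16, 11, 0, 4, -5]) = -5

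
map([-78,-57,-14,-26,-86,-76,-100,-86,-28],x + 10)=[-68, -47, -4, -16, -76, -66, -90, -76, -18]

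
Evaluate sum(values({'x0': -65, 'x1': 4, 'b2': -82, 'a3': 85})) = (-65) + 4 + (-82) + 85
= -58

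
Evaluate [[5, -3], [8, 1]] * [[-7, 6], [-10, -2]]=[[-5, 36], [-66, 46]]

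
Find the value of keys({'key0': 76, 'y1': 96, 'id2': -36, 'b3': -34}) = ['key0', 'y1', 'id2', 'b3']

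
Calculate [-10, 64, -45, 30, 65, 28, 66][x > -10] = [64, 30, 65, 28, 66]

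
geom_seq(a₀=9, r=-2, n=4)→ a_0 = 9*(-2)^0 = 9
a_1 = 9*(-2)^1 = -18
a_2 = 9*(-2)^2 = 36
...
= [9, -18, 36, -72]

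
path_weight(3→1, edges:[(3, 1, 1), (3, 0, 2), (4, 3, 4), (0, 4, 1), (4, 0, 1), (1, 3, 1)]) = 1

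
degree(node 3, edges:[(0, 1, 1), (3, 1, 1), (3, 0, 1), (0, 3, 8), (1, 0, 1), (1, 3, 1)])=4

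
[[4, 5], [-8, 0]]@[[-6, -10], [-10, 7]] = C[0][0] = (4)*(-6) + (5)*(-10) = -74
C[0][1] = (4)*(-10) + (5)*(7) = -5
C[1][0] = (-8)*(-6) + (0)*(-10) = 48
C[1][1] = (-8)*(-10) + (0)*(7) = 80
= [[-74, -5], [48, 80]]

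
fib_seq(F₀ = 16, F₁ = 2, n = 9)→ F_2 = F_1 + F_0 = 18
F_3 = F_2 + F_1 = 20
F_4 = F_3 + F_2 = 38
...
= [16, 2, 18, 20, 38, 58, 96, 154, 250]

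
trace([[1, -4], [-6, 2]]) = 3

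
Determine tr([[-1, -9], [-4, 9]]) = 8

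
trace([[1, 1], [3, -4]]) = diagonal: 1 + (-4)
= -3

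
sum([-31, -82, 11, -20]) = (-31) + (-82) + 11 + (-20)
= -122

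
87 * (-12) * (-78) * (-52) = -4234464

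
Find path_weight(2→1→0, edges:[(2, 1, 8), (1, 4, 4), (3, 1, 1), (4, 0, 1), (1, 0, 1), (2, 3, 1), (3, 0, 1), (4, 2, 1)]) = 9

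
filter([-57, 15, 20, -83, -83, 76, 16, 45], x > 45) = [76]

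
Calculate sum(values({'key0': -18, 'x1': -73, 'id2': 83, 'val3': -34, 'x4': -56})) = (-18) + (-73) + 83 + (-34) + (-56)
= -98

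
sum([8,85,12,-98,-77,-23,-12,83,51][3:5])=slice → [-98, -77]
(-98) + (-77)
= -175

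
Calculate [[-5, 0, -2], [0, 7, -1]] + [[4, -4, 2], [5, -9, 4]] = [[-1, -4, 0], [5, -2, 3]]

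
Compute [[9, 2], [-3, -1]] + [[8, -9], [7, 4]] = [[17, -7], [4, 3]]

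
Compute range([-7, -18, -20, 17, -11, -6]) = 37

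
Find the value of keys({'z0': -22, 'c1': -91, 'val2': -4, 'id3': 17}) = ['z0', 'c1', 'val2', 'id3']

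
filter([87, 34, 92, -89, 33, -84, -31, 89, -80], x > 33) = keep x where x > 33: 87✓, 34✓, 92✓, -89✗, 33✗, -84✗, -31✗, 89✓, -80✗
= [87, 34, 92, 89]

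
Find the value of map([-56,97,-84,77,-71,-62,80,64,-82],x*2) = [-112, 194, -168, 154, -142, -124, 160, 128, -164]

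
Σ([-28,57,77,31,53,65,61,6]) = (-28) + 57 + 77 + 31 + 53 + 65 + 61 + 6
= 322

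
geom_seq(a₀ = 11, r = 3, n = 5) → a_0 = 11*3^0 = 11
a_1 = 11*3^1 = 33
a_2 = 11*3^2 = 99
...
= [11, 33, 99, 297, 891]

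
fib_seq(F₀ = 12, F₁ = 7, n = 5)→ [12, 7, 19, 26, 45]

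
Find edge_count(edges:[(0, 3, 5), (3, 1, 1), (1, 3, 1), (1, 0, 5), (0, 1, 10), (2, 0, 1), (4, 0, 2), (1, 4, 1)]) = 8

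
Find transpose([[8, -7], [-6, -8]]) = [[8, -6], [-7, -8]]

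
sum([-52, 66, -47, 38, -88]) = -83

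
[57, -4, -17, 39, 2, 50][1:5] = [-4, -17, 39, 2]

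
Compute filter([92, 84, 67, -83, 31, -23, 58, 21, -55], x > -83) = [92, 84, 67, 31, -23, 58, 21, -55]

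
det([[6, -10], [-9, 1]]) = -84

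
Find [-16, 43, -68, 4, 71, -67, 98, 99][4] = 71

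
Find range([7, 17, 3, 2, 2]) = 15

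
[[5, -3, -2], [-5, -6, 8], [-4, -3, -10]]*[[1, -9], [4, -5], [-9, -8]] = C[0][0] = (5)*(1) + (-3)*(4) + (-2)*(-9) = 11
C[0][1] = (5)*(-9) + (-3)*(-5) + (-2)*(-8) = -14
C[1][0] = (-5)*(1) + (-6)*(4) + (8)*(-9) = -101
C[1][1] = (-5)*(-9) + (-6)*(-5) + (8)*(-8) = 11
C[2][0] = (-4)*(1) + (-3)*(4) + (-10)*(-9) = 74
C[2][1] = (-4)*(-9) + (-3)*(-5) + (-10)*(-8) = 131
= [[11, -14], [-101, 11], [74, 131]]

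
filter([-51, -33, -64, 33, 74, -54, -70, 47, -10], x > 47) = keep x where x > 47: -51✗, -33✗, -64✗, 33✗, 74✓, -54✗, -70✗, 47✗, -10✗
= [74]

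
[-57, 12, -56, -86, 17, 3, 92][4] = 17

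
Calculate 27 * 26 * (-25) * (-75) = 1316250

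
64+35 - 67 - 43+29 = 18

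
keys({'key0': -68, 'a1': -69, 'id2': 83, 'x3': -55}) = ['key0', 'a1', 'id2', 'x3']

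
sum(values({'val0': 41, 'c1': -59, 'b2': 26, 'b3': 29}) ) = 37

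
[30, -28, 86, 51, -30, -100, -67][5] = -100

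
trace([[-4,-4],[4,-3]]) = -7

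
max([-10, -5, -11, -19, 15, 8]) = 15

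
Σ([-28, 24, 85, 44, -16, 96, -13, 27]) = 219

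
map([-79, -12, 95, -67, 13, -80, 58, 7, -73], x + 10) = -79+10=-69, -12+10=-2, 95+10=105, -67+10=-57, 13+10=23, -80+10=-70, 58+10=68, 7+10=17, -73+10=-63
= [-69, -2, 105, -57, 23, -70, 68, 17, -63]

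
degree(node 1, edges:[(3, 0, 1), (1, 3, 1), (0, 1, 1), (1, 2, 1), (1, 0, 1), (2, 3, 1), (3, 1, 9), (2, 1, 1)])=6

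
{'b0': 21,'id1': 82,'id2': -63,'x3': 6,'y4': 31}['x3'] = 6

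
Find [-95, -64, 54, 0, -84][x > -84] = keep x where x > -84: -95✗, -64✓, 54✓, 0✓, -84✗
= [-64, 54, 0]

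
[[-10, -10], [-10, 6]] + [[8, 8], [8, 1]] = [[-2, -2], [-2, 7]]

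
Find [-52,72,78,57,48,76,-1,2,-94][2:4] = [78, 57]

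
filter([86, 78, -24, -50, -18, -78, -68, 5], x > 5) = [86, 78]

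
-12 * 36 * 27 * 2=-23328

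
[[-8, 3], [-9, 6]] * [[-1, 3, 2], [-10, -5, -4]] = [[-22, -39, -28], [-51, -57, -42]]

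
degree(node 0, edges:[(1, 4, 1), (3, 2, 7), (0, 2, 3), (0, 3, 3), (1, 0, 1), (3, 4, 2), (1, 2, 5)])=3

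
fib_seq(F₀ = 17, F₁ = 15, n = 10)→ [17, 15, 32, 47, 79, 126, 205, 331, 536, 867]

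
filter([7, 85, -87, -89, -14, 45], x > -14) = keep x where x > -14: 7✓, 85✓, -87✗, -89✗, -14✗, 45✓
= [7, 85, 45]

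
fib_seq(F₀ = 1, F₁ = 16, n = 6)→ [1, 16, 17, 33, 50, 83]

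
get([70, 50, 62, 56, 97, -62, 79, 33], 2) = 62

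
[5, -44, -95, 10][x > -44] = keep x where x > -44: 5✓, -44✗, -95✗, 10✓
= [5, 10]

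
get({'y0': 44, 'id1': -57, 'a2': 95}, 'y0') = 44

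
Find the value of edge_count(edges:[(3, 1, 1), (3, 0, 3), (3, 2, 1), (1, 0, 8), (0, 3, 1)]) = 5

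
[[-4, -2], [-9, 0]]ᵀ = [[-4, -9], [-2, 0]]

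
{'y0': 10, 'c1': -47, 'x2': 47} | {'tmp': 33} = {'y0': 10, 'c1': -47, 'x2': 47, 'tmp': 33}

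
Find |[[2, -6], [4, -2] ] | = 20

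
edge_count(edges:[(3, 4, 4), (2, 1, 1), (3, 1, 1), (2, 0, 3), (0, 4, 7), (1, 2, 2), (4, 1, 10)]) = 7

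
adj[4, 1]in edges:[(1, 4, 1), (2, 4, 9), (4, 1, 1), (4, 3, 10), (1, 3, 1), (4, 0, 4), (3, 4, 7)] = 1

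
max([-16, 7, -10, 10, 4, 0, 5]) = 10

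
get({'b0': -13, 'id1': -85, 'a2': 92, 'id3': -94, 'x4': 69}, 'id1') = -85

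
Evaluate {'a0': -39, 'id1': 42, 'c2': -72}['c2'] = -72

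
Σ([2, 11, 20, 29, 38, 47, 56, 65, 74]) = 2 + 11 + 20 + 29 + 38 + 47 + 56 + 65 + 74
= 342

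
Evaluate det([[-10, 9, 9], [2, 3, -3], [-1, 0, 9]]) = -378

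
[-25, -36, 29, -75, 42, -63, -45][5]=-63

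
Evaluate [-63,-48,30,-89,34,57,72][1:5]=[-48, 30, -89, 34]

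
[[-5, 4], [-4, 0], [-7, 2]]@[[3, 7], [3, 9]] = [[-3, 1], [-12, -28], [-15, -31]]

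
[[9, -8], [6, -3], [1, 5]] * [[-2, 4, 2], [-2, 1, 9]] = C[0][0] = (9)*(-2) + (-8)*(-2) = -2
C[0][1] = (9)*(4) + (-8)*(1) = 28
C[0][2] = (9)*(2) + (-8)*(9) = -54
C[1][0] = (6)*(-2) + (-3)*(-2) = -6
C[1][1] = (6)*(4) + (-3)*(1) = 21
C[1][2] = (6)*(2) + (-3)*(9) = -15
... (3 more cells)
= [[-2, 28, -54], [-6, 21, -15], [-12, 9, 47]]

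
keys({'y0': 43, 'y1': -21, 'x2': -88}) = ['y0', 'y1', 'x2']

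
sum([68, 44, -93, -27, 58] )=50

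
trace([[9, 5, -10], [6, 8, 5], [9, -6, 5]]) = diagonal: 9 + 8 + 5
= 22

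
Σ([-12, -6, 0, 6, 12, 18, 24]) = 42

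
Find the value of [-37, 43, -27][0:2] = [-37, 43]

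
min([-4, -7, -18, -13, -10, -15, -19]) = -19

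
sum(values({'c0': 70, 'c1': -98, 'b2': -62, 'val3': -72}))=70 + (-98) + (-62) + (-72)
= -162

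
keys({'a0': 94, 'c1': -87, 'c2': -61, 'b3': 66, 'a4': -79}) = ['a0', 'c1', 'c2', 'b3', 'a4']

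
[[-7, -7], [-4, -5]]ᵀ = [[-7, -4], [-7, -5]]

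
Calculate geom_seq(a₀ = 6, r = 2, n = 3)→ a_0 = 6*2^0 = 6
a_1 = 6*2^1 = 12
a_2 = 6*2^2 = 24
= [6, 12, 24]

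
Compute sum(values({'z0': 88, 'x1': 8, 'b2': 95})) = 191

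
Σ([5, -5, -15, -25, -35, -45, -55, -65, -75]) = -315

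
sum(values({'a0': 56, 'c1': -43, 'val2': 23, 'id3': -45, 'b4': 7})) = 56 + (-43) + 23 + (-45) + 7
= -2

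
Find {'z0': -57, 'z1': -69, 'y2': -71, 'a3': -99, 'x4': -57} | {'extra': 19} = {'z0': -57, 'z1': -69, 'y2': -71, 'a3': -99, 'x4': -57, 'extra': 19}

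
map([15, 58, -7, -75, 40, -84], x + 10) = 15+10=25, 58+10=68, -7+10=3, -75+10=-65, 40+10=50, -84+10=-74
= [25, 68, 3, -65, 50, -74]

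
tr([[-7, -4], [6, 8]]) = diagonal: (-7) + 8
= 1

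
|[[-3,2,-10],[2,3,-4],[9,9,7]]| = -181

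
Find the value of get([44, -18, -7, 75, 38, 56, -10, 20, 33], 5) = 56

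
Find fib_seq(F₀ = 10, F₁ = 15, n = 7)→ F_2 = F_1 + F_0 = 25
F_3 = F_2 + F_1 = 40
F_4 = F_3 + F_2 = 65
...
= [10, 15, 25, 40, 65, 105, 170]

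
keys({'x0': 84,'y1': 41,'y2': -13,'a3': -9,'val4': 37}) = ['x0', 'y1', 'y2', 'a3', 'val4']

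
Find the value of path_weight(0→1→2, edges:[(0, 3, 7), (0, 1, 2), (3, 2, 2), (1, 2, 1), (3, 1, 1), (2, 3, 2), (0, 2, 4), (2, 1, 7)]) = w(0→1)=2 + w(1→2)=1
= 3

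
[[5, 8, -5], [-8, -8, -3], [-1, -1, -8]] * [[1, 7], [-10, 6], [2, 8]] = C[0][0] = (5)*(1) + (8)*(-10) + (-5)*(2) = -85
C[0][1] = (5)*(7) + (8)*(6) + (-5)*(8) = 43
C[1][0] = (-8)*(1) + (-8)*(-10) + (-3)*(2) = 66
C[1][1] = (-8)*(7) + (-8)*(6) + (-3)*(8) = -128
C[2][0] = (-1)*(1) + (-1)*(-10) + (-8)*(2) = -7
C[2][1] = (-1)*(7) + (-1)*(6) + (-8)*(8) = -77
= [[-85, 43], [66, -128], [-7, -77]]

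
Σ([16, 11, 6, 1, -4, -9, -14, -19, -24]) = -36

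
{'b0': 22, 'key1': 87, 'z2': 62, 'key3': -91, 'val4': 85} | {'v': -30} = {'b0': 22, 'key1': 87, 'z2': 62, 'key3': -91, 'val4': 85, 'v': -30}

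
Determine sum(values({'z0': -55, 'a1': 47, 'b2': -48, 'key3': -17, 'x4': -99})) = -172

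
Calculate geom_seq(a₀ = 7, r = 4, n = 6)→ a_0 = 7*4^0 = 7
a_1 = 7*4^1 = 28
a_2 = 7*4^2 = 112
...
= [7, 28, 112, 448, 1792, 7168]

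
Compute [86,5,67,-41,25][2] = 67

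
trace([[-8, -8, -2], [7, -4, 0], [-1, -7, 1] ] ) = diagonal: (-8) + (-4) + 1
= -11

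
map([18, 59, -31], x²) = (18)²=324, (59)²=3481, (-31)²=961
= [324, 3481, 961]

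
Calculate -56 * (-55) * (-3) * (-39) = 360360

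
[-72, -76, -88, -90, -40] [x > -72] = [-40]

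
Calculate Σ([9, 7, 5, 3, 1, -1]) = 24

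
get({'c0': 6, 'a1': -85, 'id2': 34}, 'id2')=34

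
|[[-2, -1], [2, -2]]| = 6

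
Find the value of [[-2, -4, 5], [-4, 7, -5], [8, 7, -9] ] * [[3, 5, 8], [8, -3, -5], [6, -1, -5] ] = C[0][0] = (-2)*(3) + (-4)*(8) + (5)*(6) = -8
C[0][1] = (-2)*(5) + (-4)*(-3) + (5)*(-1) = -3
C[0][2] = (-2)*(8) + (-4)*(-5) + (5)*(-5) = -21
C[1][0] = (-4)*(3) + (7)*(8) + (-5)*(6) = 14
C[1][1] = (-4)*(5) + (7)*(-3) + (-5)*(-1) = -36
C[1][2] = (-4)*(8) + (7)*(-5) + (-5)*(-5) = -42
... (3 more cells)
= [[-8, -3, -21], [14, -36, -42], [26, 28, 74]]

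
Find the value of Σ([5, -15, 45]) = 5 + -15 + 45
= 35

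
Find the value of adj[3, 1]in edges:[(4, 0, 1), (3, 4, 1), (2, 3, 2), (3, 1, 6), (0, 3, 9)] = 6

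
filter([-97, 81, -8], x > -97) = [81, -8]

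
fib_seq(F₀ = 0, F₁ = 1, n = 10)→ [0, 1, 1, 2, 3, 5, 8, 13, 21, 34]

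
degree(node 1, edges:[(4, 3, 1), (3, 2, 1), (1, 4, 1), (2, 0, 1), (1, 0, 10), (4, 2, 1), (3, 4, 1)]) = incident: (1,4), (1,0)
= 2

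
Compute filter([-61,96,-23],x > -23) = [96]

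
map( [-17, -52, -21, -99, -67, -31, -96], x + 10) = -17+10=-7, -52+10=-42, -21+10=-11, -99+10=-89, -67+10=-57, -31+10=-21, -96+10=-86
= [-7, -42, -11, -89, -57, -21, -86]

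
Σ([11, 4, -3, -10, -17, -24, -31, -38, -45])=-153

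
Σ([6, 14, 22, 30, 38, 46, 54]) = 210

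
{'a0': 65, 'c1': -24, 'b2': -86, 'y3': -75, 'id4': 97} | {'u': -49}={'a0': 65, 'c1': -24, 'b2': -86, 'y3': -75, 'id4': 97, 'u': -49}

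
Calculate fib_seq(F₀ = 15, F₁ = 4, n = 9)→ [15, 4, 19, 23, 42, 65, 107, 172, 279]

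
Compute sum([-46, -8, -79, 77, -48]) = (-46) + (-8) + (-79) + 77 + (-48)
= -104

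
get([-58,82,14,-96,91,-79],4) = 91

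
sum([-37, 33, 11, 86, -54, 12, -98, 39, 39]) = (-37) + 33 + 11 + 86 + (-54) + 12 + (-98) + 39 + 39
= 31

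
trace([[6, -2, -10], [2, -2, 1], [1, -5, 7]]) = diagonal: 6 + (-2) + 7
= 11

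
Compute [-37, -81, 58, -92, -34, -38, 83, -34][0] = -37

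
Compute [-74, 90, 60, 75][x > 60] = keep x where x > 60: -74✗, 90✓, 60✗, 75✓
= [90, 75]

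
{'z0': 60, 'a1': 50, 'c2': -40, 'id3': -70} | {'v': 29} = {'z0': 60, 'a1': 50, 'c2': -40, 'id3': -70, 'v': 29}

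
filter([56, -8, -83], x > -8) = keep x where x > -8: 56✓, -8✗, -83✗
= [56]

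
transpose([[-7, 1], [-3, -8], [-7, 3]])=[[-7, -3, -7], [1, -8, 3]]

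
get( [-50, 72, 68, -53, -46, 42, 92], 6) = 92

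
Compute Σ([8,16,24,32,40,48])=8 + 16 + 24 + 32 + 40 + 48
= 168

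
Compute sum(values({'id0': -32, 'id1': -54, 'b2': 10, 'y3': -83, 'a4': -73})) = -232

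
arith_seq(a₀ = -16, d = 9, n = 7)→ [-16, -7, 2, 11, 20, 29, 38]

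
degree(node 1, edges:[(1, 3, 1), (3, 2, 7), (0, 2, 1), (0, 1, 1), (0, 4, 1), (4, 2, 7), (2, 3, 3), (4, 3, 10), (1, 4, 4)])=incident: (1,3), (0,1), (1,4)
= 3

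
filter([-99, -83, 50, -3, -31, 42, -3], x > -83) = keep x where x > -83: -99✗, -83✗, 50✓, -3✓, -31✓, 42✓, -3✓
= [50, -3, -31, 42, -3]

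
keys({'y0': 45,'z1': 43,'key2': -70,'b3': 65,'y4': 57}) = ['y0', 'z1', 'key2', 'b3', 'y4']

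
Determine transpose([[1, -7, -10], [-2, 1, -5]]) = [[1, -2], [-7, 1], [-10, -5]]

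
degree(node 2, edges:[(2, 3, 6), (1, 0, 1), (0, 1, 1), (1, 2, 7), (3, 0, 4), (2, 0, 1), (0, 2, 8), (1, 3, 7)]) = 4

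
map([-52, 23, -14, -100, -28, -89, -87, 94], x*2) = [-104, 46, -28, -200, -56, -178, -174, 188]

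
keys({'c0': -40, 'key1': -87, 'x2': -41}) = ['c0', 'key1', 'x2']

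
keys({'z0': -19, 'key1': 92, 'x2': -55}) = ['z0', 'key1', 'x2']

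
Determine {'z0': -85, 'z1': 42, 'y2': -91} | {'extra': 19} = {'z0': -85, 'z1': 42, 'y2': -91, 'extra': 19}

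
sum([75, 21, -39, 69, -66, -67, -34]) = 75 + 21 + (-39) + 69 + (-66) + (-67) + (-34)
= -41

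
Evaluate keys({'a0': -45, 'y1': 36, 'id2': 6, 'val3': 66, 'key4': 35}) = ['a0', 'y1', 'id2', 'val3', 'key4']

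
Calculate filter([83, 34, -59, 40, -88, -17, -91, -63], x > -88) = [83, 34, -59, 40, -17, -63]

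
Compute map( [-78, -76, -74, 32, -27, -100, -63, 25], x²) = [6084, 5776, 5476, 1024, 729, 10000, 3969, 625]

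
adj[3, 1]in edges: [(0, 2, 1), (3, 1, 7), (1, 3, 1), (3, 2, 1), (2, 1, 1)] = 7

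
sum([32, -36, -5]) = 32 + (-36) + (-5)
= -9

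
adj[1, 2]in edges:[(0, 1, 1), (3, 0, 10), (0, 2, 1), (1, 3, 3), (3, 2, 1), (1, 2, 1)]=1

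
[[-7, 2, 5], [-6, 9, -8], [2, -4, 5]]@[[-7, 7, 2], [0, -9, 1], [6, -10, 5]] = C[0][0] = (-7)*(-7) + (2)*(0) + (5)*(6) = 79
C[0][1] = (-7)*(7) + (2)*(-9) + (5)*(-10) = -117
C[0][2] = (-7)*(2) + (2)*(1) + (5)*(5) = 13
C[1][0] = (-6)*(-7) + (9)*(0) + (-8)*(6) = -6
C[1][1] = (-6)*(7) + (9)*(-9) + (-8)*(-10) = -43
C[1][2] = (-6)*(2) + (9)*(1) + (-8)*(5) = -43
... (3 more cells)
= [[79, -117, 13], [-6, -43, -43], [16, 0, 25]]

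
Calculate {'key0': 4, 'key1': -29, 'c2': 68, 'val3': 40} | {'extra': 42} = {'key0': 4, 'key1': -29, 'c2': 68, 'val3': 40, 'extra': 42}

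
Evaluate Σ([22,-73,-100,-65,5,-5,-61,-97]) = 22 + (-73) + (-100) + (-65) + 5 + (-5) + (-61) + (-97)
= -374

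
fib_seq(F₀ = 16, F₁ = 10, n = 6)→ F_2 = F_1 + F_0 = 26
F_3 = F_2 + F_1 = 36
F_4 = F_3 + F_2 = 62
...
= [16, 10, 26, 36, 62, 98]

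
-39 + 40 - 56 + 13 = -42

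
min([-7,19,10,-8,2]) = -8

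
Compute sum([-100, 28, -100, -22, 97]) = (-100) + 28 + (-100) + (-22) + 97
= -97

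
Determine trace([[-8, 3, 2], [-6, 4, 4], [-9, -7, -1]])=diagonal: (-8) + 4 + (-1)
= -5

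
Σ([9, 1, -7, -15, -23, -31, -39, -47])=-152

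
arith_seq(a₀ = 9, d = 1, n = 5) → [9, 10, 11, 12, 13]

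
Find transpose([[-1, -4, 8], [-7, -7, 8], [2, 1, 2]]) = [[-1, -7, 2], [-4, -7, 1], [8, 8, 2]]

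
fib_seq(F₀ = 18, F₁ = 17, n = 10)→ F_2 = F_1 + F_0 = 35
F_3 = F_2 + F_1 = 52
F_4 = F_3 + F_2 = 87
...
= [18, 17, 35, 52, 87, 139, 226, 365, 591, 956]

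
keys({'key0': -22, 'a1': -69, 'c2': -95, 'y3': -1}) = ['key0', 'a1', 'c2', 'y3']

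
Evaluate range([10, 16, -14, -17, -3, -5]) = 33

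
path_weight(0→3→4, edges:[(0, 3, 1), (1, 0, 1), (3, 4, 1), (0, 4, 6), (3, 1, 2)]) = w(0→3)=1 + w(3→4)=1
= 2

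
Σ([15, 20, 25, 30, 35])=125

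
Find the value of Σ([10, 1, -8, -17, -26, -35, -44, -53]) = -172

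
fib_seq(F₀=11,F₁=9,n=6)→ [11, 9, 20, 29, 49, 78]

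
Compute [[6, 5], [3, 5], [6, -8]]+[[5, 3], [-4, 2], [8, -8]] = [[11, 8], [-1, 7], [14, -16]]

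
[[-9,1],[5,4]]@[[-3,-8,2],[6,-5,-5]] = [[33, 67, -23], [9, -60, -10]]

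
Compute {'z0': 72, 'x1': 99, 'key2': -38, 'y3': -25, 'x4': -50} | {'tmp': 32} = {'z0': 72, 'x1': 99, 'key2': -38, 'y3': -25, 'x4': -50, 'tmp': 32}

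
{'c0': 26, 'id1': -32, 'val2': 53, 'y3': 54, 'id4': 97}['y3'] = 54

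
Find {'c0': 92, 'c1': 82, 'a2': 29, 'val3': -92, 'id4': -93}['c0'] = 92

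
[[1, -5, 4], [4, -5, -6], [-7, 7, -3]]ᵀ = [[1, 4, -7], [-5, -5, 7], [4, -6, -3]]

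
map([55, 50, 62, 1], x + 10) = 55+10=65, 50+10=60, 62+10=72, 1+10=11
= [65, 60, 72, 11]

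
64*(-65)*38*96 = -15175680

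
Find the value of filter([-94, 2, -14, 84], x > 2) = [84]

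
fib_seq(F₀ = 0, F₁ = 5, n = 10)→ F_2 = F_1 + F_0 = 5
F_3 = F_2 + F_1 = 10
F_4 = F_3 + F_2 = 15
...
= [0, 5, 5, 10, 15, 25, 40, 65, 105, 170]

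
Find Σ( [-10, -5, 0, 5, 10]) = 0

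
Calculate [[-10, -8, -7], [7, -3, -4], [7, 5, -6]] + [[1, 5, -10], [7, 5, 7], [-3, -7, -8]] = [[-9, -3, -17], [14, 2, 3], [4, -2, -14]]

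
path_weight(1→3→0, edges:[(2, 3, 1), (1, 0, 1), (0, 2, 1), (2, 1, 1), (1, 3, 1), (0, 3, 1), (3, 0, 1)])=w(1→3)=1 + w(3→0)=1
= 2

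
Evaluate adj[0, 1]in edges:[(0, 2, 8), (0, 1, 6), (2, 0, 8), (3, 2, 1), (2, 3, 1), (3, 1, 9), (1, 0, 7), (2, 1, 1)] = 6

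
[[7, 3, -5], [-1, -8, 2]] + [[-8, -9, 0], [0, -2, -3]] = [[-1, -6, -5], [-1, -10, -1]]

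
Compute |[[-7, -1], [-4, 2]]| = -18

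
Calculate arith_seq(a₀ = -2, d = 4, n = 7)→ [-2, 2, 6, 10, 14, 18, 22]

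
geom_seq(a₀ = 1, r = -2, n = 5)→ [1, -2, 4, -8, 16]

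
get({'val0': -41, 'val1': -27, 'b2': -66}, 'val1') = -27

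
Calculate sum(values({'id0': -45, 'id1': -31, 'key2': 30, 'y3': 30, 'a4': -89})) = (-45) + (-31) + 30 + 30 + (-89)
= -105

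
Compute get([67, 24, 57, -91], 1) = 24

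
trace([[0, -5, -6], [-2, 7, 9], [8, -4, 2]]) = diagonal: 0 + 7 + 2
= 9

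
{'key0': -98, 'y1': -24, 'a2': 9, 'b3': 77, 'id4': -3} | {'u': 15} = {'key0': -98, 'y1': -24, 'a2': 9, 'b3': 77, 'id4': -3, 'u': 15}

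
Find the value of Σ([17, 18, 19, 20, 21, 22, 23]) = 140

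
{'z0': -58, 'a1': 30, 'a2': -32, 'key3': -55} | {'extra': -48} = {'z0': -58, 'a1': 30, 'a2': -32, 'key3': -55, 'extra': -48}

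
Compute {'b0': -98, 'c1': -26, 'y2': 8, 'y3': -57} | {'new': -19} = {'b0': -98, 'c1': -26, 'y2': 8, 'y3': -57, 'new': -19}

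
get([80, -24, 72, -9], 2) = 72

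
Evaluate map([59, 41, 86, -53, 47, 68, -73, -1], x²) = [3481, 1681, 7396, 2809, 2209, 4624, 5329, 1]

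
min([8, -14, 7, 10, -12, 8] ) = -14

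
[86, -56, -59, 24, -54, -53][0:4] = [86, -56, -59, 24]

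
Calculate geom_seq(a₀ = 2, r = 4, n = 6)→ [2, 8, 32, 128, 512, 2048]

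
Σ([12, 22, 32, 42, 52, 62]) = 12 + 22 + 32 + 42 + 52 + 62
= 222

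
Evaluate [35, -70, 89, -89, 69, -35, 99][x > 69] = keep x where x > 69: 35✗, -70✗, 89✓, -89✗, 69✗, -35✗, 99✓
= [89, 99]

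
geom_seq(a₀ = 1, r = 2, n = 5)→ [1, 2, 4, 8, 16]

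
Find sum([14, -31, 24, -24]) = 14 + (-31) + 24 + (-24)
= -17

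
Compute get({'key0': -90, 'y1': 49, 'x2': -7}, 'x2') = -7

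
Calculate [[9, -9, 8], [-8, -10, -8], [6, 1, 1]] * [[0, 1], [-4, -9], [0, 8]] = [[36, 154], [40, 18], [-4, 5]]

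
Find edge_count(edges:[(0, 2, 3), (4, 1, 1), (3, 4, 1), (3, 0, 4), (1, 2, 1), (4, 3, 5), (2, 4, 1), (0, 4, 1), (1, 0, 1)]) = 9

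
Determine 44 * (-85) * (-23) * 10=860200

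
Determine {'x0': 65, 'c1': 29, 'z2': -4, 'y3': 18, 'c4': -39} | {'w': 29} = {'x0': 65, 'c1': 29, 'z2': -4, 'y3': 18, 'c4': -39, 'w': 29}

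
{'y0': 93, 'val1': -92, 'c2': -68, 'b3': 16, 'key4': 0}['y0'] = 93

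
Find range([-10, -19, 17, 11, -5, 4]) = 36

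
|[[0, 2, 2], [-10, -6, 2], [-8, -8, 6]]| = 152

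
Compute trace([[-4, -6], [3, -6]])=-10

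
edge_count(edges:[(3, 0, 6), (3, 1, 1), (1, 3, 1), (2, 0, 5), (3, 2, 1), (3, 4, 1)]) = 6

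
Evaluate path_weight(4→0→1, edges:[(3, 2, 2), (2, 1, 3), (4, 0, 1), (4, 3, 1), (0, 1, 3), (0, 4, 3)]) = 4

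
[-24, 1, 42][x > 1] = keep x where x > 1: -24✗, 1✗, 42✓
= [42]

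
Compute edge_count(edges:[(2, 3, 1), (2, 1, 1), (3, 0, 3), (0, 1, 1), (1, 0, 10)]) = 5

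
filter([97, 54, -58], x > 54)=[97]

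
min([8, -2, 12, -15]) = -15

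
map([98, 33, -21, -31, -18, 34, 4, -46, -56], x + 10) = [108, 43, -11, -21, -8, 44, 14, -36, -46]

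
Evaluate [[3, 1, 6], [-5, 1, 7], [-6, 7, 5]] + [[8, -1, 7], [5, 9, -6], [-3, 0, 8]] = [[11, 0, 13], [0, 10, 1], [-9, 7, 13]]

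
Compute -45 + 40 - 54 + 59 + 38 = 38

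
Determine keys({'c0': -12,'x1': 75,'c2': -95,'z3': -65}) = ['c0', 'x1', 'c2', 'z3']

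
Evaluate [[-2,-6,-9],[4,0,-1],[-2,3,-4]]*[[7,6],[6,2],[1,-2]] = C[0][0] = (-2)*(7) + (-6)*(6) + (-9)*(1) = -59
C[0][1] = (-2)*(6) + (-6)*(2) + (-9)*(-2) = -6
C[1][0] = (4)*(7) + (0)*(6) + (-1)*(1) = 27
C[1][1] = (4)*(6) + (0)*(2) + (-1)*(-2) = 26
C[2][0] = (-2)*(7) + (3)*(6) + (-4)*(1) = 0
C[2][1] = (-2)*(6) + (3)*(2) + (-4)*(-2) = 2
= [[-59, -6], [27, 26], [0, 2]]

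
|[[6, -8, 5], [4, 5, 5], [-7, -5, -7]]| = (1)*(6)*det([[5, 5], [-5, -7]]) + (-1)*(-8)*det([[4, 5], [-7, -7]]) + (1)*(5)*det([[4, 5], [-7, -5]])
= -60 + 56 + 75
= 71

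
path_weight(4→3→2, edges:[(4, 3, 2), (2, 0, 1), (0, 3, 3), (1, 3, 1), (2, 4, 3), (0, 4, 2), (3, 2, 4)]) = w(4→3)=2 + w(3→2)=4
= 6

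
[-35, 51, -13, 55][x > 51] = [55]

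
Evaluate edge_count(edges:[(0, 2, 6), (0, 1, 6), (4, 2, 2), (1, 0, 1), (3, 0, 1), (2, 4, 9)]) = 6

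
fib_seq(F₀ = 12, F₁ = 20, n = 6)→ F_2 = F_1 + F_0 = 32
F_3 = F_2 + F_1 = 52
F_4 = F_3 + F_2 = 84
...
= [12, 20, 32, 52, 84, 136]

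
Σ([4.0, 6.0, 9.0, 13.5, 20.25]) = 4.0 + 6.0 + 9.0 + 13.5 + 20.25
= 52.75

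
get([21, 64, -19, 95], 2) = -19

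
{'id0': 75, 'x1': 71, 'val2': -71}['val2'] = -71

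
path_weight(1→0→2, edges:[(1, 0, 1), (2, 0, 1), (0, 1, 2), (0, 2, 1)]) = w(1→0)=1 + w(0→2)=1
= 2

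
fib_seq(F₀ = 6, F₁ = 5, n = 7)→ F_2 = F_1 + F_0 = 11
F_3 = F_2 + F_1 = 16
F_4 = F_3 + F_2 = 27
...
= [6, 5, 11, 16, 27, 43, 70]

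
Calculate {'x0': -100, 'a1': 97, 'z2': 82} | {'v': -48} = {'x0': -100, 'a1': 97, 'z2': 82, 'v': -48}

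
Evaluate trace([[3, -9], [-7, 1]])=diagonal: 3 + 1
= 4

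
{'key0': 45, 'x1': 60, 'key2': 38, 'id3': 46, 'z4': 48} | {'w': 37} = {'key0': 45, 'x1': 60, 'key2': 38, 'id3': 46, 'z4': 48, 'w': 37}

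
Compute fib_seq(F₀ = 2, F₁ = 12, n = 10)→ F_2 = F_1 + F_0 = 14
F_3 = F_2 + F_1 = 26
F_4 = F_3 + F_2 = 40
...
= [2, 12, 14, 26, 40, 66, 106, 172, 278, 450]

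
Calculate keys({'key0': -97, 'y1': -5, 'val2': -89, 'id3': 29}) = ['key0', 'y1', 'val2', 'id3']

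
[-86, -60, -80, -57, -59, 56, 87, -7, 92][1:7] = [-60, -80, -57, -59, 56, 87]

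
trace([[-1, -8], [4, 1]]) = diagonal: (-1) + 1
= 0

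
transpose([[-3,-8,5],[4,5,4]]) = [[-3, 4], [-8, 5], [5, 4]]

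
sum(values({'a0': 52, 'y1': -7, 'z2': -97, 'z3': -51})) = -103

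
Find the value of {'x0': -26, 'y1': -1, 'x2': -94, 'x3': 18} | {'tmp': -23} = {'x0': -26, 'y1': -1, 'x2': -94, 'x3': 18, 'tmp': -23}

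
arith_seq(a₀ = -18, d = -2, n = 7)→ a_0 = -18 + 0*-2 = -18
a_1 = -18 + 1*-2 = -20
a_2 = -18 + 2*-2 = -22
...
= [-18, -20, -22, -24, -26, -28, -30]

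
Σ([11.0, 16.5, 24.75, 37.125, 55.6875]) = 145.0625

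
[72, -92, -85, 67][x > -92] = keep x where x > -92: 72✓, -92✗, -85✓, 67✓
= [72, -85, 67]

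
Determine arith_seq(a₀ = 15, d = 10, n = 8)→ a_0 = 15 + 0*10 = 15
a_1 = 15 + 1*10 = 25
a_2 = 15 + 2*10 = 35
...
= [15, 25, 35, 45, 55, 65, 75, 85]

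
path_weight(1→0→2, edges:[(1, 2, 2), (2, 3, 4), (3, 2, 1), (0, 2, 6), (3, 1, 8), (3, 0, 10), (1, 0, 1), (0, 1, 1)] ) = w(1→0)=1 + w(0→2)=6
= 7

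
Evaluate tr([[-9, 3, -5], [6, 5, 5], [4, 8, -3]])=diagonal: (-9) + 5 + (-3)
= -7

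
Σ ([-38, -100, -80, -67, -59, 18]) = -326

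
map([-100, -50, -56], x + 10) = [-90, -40, -46]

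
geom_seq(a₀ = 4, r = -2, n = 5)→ [4, -8, 16, -32, 64]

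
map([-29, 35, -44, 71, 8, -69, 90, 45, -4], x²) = [841, 1225, 1936, 5041, 64, 4761, 8100, 2025, 16]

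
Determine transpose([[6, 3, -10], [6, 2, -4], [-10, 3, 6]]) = [[6, 6, -10], [3, 2, 3], [-10, -4, 6]]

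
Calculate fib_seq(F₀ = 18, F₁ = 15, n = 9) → F_2 = F_1 + F_0 = 33
F_3 = F_2 + F_1 = 48
F_4 = F_3 + F_2 = 81
...
= [18, 15, 33, 48, 81, 129, 210, 339, 549]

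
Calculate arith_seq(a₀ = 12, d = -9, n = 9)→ [12, 3, -6, -15, -24, -33, -42, -51, -60]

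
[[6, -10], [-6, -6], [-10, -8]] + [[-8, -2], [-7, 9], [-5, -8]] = [[-2, -12], [-13, 3], [-15, -16]]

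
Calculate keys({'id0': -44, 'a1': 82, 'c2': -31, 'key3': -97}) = ['id0', 'a1', 'c2', 'key3']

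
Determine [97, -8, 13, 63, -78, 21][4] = -78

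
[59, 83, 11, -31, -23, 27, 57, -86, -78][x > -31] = [59, 83, 11, -23, 27, 57]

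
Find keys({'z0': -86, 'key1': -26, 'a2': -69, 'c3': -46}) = ['z0', 'key1', 'a2', 'c3']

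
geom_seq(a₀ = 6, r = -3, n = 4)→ a_0 = 6*(-3)^0 = 6
a_1 = 6*(-3)^1 = -18
a_2 = 6*(-3)^2 = 54
...
= [6, -18, 54, -162]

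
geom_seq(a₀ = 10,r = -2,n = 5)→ [10, -20, 40, -80, 160]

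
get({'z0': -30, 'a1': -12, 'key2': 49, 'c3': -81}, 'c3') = -81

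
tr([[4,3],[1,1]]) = 5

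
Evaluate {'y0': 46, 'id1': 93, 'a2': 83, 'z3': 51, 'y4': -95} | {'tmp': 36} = {'y0': 46, 'id1': 93, 'a2': 83, 'z3': 51, 'y4': -95, 'tmp': 36}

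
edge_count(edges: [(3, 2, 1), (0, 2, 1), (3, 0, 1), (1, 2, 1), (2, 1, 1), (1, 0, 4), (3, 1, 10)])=7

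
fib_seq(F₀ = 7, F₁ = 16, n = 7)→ F_2 = F_1 + F_0 = 23
F_3 = F_2 + F_1 = 39
F_4 = F_3 + F_2 = 62
...
= [7, 16, 23, 39, 62, 101, 163]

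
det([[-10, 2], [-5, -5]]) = (-10)*(-5) - (2)*(-5)
= 60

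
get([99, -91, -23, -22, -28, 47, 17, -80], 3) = -22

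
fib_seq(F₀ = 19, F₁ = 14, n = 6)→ F_2 = F_1 + F_0 = 33
F_3 = F_2 + F_1 = 47
F_4 = F_3 + F_2 = 80
...
= [19, 14, 33, 47, 80, 127]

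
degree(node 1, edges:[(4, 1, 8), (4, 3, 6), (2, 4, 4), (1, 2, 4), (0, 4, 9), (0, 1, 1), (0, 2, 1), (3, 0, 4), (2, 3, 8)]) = incident: (4,1), (1,2), (0,1)
= 3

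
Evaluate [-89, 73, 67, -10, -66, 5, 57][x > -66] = keep x where x > -66: -89✗, 73✓, 67✓, -10✓, -66✗, 5✓, 57✓
= [73, 67, -10, 5, 57]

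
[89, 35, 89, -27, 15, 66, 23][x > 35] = keep x where x > 35: 89✓, 35✗, 89✓, -27✗, 15✗, 66✓, 23✗
= [89, 89, 66]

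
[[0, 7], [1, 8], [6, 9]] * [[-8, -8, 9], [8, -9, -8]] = C[0][0] = (0)*(-8) + (7)*(8) = 56
C[0][1] = (0)*(-8) + (7)*(-9) = -63
C[0][2] = (0)*(9) + (7)*(-8) = -56
C[1][0] = (1)*(-8) + (8)*(8) = 56
C[1][1] = (1)*(-8) + (8)*(-9) = -80
C[1][2] = (1)*(9) + (8)*(-8) = -55
... (3 more cells)
= [[56, -63, -56], [56, -80, -55], [24, -129, -18]]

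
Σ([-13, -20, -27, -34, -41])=-135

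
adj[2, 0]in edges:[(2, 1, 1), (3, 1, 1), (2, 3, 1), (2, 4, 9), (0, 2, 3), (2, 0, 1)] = 1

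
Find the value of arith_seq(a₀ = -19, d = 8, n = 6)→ [-19, -11, -3, 5, 13, 21]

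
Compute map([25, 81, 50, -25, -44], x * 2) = [50, 162, 100, -50, -88]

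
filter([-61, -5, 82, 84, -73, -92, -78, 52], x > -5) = keep x where x > -5: -61✗, -5✗, 82✓, 84✓, -73✗, -92✗, -78✗, 52✓
= [82, 84, 52]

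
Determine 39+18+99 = 156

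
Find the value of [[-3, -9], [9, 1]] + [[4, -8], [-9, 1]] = [[1, -17], [0, 2]]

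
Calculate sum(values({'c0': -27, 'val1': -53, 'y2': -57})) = -137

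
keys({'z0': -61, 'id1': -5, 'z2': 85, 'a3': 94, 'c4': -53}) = ['z0', 'id1', 'z2', 'a3', 'c4']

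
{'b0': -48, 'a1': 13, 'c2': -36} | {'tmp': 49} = {'b0': -48, 'a1': 13, 'c2': -36, 'tmp': 49}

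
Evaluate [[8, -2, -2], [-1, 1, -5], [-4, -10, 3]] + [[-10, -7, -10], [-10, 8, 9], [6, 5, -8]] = [[-2, -9, -12], [-11, 9, 4], [2, -5, -5]]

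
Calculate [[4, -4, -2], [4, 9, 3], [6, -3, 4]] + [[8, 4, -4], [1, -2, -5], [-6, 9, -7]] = [[12, 0, -6], [5, 7, -2], [0, 6, -3]]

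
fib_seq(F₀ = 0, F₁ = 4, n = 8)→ F_2 = F_1 + F_0 = 4
F_3 = F_2 + F_1 = 8
F_4 = F_3 + F_2 = 12
...
= [0, 4, 4, 8, 12, 20, 32, 52]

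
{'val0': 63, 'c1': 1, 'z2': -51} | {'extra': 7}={'val0': 63, 'c1': 1, 'z2': -51, 'extra': 7}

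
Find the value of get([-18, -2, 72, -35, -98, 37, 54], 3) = -35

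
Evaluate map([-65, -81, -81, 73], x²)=(-65)²=4225, (-81)²=6561, (-81)²=6561, (73)²=5329
= [4225, 6561, 6561, 5329]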